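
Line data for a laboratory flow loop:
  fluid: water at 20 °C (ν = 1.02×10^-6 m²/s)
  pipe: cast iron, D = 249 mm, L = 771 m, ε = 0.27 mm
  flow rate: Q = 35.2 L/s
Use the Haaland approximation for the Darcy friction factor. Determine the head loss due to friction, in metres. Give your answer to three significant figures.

V = 4Q/(πD²) = 4·0.0352/(π·0.249²) = 0.7229 m/s
Re = VD/ν = 0.7229·0.249/1.02×10^-6 = 1.76×10^5 → turbulent
ε/D = 0.27/249 = 0.00108
Haaland: f = 0.02139
h_f = f(L/D)V²/(2g) = 0.02139·(771/0.249)·0.7229²/(2·9.81) = 1.764 m

h_f ≈ 1.76 m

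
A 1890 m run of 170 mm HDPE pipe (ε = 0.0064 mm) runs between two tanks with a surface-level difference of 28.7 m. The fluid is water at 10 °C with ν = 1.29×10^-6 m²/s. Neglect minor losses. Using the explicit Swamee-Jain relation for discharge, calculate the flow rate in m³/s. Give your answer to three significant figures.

Q ≈ 0.0411 m³/s

Swamee-Jain (Type II): Q = -0.965·√(gD⁵h_f/L)·ln[ε/(3.7D) + √(3.17ν²L/(gD³h_f))]
√(gD⁵h_f/L) = √(9.81·0.170⁵·28.7/1890) = 0.004599
ε/(3.7D) = 1.02×10^-5; √(3.17ν²L/(gD³h_f)) = 8.49×10^-5
Q = -0.965·0.004599·ln(9.507×10^-5) = 0.04110 m³/s
Check: V = 1.81 m/s, Re = 2.39×10^5, f = 0.01539, h_f = 28.6 m ≈ 28.7 m ✓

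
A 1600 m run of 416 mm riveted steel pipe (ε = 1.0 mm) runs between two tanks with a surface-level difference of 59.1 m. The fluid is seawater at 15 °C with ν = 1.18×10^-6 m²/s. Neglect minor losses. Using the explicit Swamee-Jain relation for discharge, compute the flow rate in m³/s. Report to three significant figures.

Swamee-Jain (Type II): Q = -0.965·√(gD⁵h_f/L)·ln[ε/(3.7D) + √(3.17ν²L/(gD³h_f))]
√(gD⁵h_f/L) = √(9.81·0.416⁵·59.1/1600) = 0.06719
ε/(3.7D) = 6.50×10^-4; √(3.17ν²L/(gD³h_f)) = 1.30×10^-5
Q = -0.965·0.06719·ln(6.627×10^-4) = 0.4746 m³/s
Check: V = 3.49 m/s, Re = 1.23×10^6, f = 0.02480, h_f = 59.3 m ≈ 59.1 m ✓

Q ≈ 0.475 m³/s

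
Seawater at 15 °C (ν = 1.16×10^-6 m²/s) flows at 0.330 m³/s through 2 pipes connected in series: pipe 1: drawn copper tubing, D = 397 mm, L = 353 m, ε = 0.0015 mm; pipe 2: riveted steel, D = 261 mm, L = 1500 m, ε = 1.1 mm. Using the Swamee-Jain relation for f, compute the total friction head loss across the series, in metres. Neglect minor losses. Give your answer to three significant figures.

H ≈ 327 m

Pipe 1: V = 2.666 m/s, Re = 9.12×10^5, ε/D = 3.78×10^-6, f = 0.01188, h_1 = f(L/D)V²/2g = 3.826 m
Pipe 2: V = 6.168 m/s, Re = 1.39×10^6, ε/D = 0.00421, f = 0.02898, h_2 = f(L/D)V²/2g = 323.0 m
Series → Q common, losses add: H = Σh = 326.8 m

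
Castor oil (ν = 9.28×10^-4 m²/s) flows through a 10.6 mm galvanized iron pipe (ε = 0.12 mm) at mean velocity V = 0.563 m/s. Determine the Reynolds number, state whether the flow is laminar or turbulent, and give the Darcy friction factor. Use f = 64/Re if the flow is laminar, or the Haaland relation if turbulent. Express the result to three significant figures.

Re = VD/ν = 0.5630·0.0106/9.28×10^-4 = 6.43
Re < 2300 → laminar → f = 64/Re = 9.952

Re ≈ 6.43; laminar; f = 64/Re ≈ 9.95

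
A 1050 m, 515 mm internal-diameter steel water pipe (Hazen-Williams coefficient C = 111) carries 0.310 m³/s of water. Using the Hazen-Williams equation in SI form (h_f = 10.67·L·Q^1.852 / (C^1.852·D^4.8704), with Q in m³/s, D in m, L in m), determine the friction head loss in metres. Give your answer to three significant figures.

h_f ≈ 5.28 m

h_f = 10.67·1050·0.310^1.852 / (111^1.852·0.515^4.8704) = 5.285 m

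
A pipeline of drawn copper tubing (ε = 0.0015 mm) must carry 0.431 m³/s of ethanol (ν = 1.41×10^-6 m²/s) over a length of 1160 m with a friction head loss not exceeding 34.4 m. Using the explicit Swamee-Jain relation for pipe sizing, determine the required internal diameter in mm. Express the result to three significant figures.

D ≈ 363 mm

Swamee-Jain (Type III): D = 0.66·[ε^1.25·(LQ²/(gh_f))^4.75 + ν·Q^9.4·(L/(gh_f))^5.2]^0.04
LQ²/(gh_f) = 0.6385; L/(gh_f) = 3.437
Term 1 = ε^1.25·(…)^4.75 = 6.23×10^-9; Term 2 = ν·Q^9.4·(…)^5.2 = 3.17×10^-7
D = 0.66·(6.23×10^-9 + 3.17×10^-7)^0.04 = 0.3630 m = 363 mm
Check: V = 4.16 m/s, Re = 1.07×10^6, f = 0.01158, h_f = 32.7 m ≈ 34.4 m ✓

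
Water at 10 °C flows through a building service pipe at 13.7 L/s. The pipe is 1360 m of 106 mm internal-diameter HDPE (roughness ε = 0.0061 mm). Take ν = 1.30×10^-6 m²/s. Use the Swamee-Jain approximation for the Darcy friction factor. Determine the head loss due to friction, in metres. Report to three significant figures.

V = 4Q/(πD²) = 4·0.0137/(π·0.106²) = 1.552 m/s
Re = VD/ν = 1.552·0.106/1.30×10^-6 = 1.27×10^5 → turbulent
ε/D = 0.0061/106 = 5.75×10^-5
Swamee-Jain: f = 0.01741
h_f = f(L/D)V²/(2g) = 0.01741·(1360/0.106)·1.552²/(2·9.81) = 27.44 m

h_f ≈ 27.4 m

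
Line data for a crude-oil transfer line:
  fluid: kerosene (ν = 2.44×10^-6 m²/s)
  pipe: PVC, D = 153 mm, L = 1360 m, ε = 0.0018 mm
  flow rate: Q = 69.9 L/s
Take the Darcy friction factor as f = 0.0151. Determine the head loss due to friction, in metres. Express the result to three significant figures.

h_f ≈ 98.9 m

V = 4Q/(πD²) = 4·0.0699/(π·0.153²) = 3.802 m/s
h_f = f(L/D)V²/(2g) = 0.01510·(1360/0.153)·3.802²/(2·9.81) = 98.89 m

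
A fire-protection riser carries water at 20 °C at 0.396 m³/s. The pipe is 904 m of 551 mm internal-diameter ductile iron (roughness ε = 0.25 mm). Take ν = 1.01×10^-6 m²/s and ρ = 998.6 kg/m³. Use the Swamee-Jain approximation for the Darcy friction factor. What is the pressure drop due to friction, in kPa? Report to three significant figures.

Δp ≈ 38.5 kPa

V = 4Q/(πD²) = 4·0.396/(π·0.551²) = 1.661 m/s
Re = VD/ν = 1.661·0.551/1.01×10^-6 = 9.06×10^5 → turbulent
ε/D = 0.25/551 = 4.54×10^-4
Swamee-Jain: f = 0.01703
h_f = f(L/D)V²/(2g) = 0.01703·(904/0.551)·1.661²/(2·9.81) = 3.929 m
Δp = ρg·h_f = 998.6·9.81·3.929 = 38.49 kPa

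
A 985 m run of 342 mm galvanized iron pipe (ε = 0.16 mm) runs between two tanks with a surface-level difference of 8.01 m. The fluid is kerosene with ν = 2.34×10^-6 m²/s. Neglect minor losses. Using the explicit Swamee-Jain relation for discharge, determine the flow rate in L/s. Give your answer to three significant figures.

Swamee-Jain (Type II): Q = -0.965·√(gD⁵h_f/L)·ln[ε/(3.7D) + √(3.17ν²L/(gD³h_f))]
√(gD⁵h_f/L) = √(9.81·0.342⁵·8.01/985) = 0.01932
ε/(3.7D) = 1.26×10^-4; √(3.17ν²L/(gD³h_f)) = 7.38×10^-5
Q = -0.965·0.01932·ln(2.002×10^-4) = 0.1588 m³/s
Check: V = 1.73 m/s, Re = 2.53×10^5, f = 0.01838, h_f = 8.06 m ≈ 8.01 m ✓

Q ≈ 159 L/s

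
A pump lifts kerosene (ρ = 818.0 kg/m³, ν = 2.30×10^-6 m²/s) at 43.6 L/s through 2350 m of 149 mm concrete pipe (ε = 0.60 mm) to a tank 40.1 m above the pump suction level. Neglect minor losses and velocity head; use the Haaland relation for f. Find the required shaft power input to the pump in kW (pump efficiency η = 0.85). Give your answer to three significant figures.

V = 4Q/(πD²) = 2.500 m/s; Re = 1.62×10^5; ε/D = 0.00403; f = 0.02914
h_f = f(L/D)V²/2g = 146.5 m
Total head H = z + h_f = 40.1 + 146.5 = 186.6 m
P_hyd = ρgQH = 818.0·9.81·0.0436·186.6 = 65.27 kW
P_shaft = P_hyd/η = 65.27/0.85 = 76.79 kW

P_shaft ≈ 76.8 kW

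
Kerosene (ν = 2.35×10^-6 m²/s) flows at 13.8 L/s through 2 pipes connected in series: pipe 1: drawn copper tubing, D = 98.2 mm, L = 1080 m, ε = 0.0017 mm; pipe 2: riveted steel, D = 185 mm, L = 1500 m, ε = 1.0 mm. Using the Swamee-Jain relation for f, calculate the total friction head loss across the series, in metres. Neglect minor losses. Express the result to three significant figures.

H ≈ 39.0 m

Pipe 1: V = 1.822 m/s, Re = 7.61×10^4, ε/D = 1.73×10^-5, f = 0.01902, h_1 = f(L/D)V²/2g = 35.39 m
Pipe 2: V = 0.5134 m/s, Re = 4.04×10^4, ε/D = 0.00541, f = 0.03360, h_2 = f(L/D)V²/2g = 3.659 m
Series → Q common, losses add: H = Σh = 39.05 m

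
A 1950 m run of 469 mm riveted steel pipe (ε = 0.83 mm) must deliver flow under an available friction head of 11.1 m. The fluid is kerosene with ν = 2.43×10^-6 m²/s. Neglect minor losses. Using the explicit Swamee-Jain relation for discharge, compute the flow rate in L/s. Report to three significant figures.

Q ≈ 259 L/s

Swamee-Jain (Type II): Q = -0.965·√(gD⁵h_f/L)·ln[ε/(3.7D) + √(3.17ν²L/(gD³h_f))]
√(gD⁵h_f/L) = √(9.81·0.469⁵·11.1/1950) = 0.03560
ε/(3.7D) = 4.78×10^-4; √(3.17ν²L/(gD³h_f)) = 5.70×10^-5
Q = -0.965·0.03560·ln(5.353×10^-4) = 0.2588 m³/s
Check: V = 1.50 m/s, Re = 2.89×10^5, f = 0.02351, h_f = 11.2 m ≈ 11.1 m ✓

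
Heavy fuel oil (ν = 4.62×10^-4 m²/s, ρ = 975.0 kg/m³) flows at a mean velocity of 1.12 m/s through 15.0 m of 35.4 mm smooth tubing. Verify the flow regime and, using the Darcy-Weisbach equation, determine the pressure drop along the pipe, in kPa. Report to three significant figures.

Re = VD/ν = 1.12·0.03540/4.62×10^-4 = 85.8 → laminar (Re < 2300)
f = 64/Re = 0.7458
h_f = f(L/D)V²/(2g) = 0.7458·(15.0/0.03540)·1.12²/(2·9.81) = 20.20 m
Δp = ρg·h_f = 975.0·9.81·20.20 = 193.2 kPa

Δp ≈ 193 kPa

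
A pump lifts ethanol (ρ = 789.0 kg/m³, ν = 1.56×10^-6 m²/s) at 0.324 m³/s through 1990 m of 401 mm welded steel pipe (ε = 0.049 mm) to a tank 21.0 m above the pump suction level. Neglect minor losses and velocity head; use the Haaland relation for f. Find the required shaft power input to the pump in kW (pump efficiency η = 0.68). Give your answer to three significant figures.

P_shaft ≈ 164 kW

V = 4Q/(πD²) = 2.565 m/s; Re = 6.59×10^5; ε/D = 1.22×10^-4; f = 0.01411
h_f = f(L/D)V²/2g = 23.50 m
Total head H = z + h_f = 21.0 + 23.50 = 44.50 m
P_hyd = ρgQH = 789.0·9.81·0.324·44.50 = 111.6 kW
P_shaft = P_hyd/η = 111.6/0.68 = 164.1 kW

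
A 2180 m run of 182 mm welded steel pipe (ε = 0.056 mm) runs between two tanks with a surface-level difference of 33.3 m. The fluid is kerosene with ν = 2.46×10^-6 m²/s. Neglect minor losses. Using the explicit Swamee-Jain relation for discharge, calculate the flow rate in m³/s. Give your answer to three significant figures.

Swamee-Jain (Type II): Q = -0.965·√(gD⁵h_f/L)·ln[ε/(3.7D) + √(3.17ν²L/(gD³h_f))]
√(gD⁵h_f/L) = √(9.81·0.182⁵·33.3/2180) = 0.005470
ε/(3.7D) = 8.32×10^-5; √(3.17ν²L/(gD³h_f)) = 1.46×10^-4
Q = -0.965·0.005470·ln(2.289×10^-4) = 0.04425 m³/s
Check: V = 1.70 m/s, Re = 1.26×10^5, f = 0.01890, h_f = 33.4 m ≈ 33.3 m ✓

Q ≈ 0.0442 m³/s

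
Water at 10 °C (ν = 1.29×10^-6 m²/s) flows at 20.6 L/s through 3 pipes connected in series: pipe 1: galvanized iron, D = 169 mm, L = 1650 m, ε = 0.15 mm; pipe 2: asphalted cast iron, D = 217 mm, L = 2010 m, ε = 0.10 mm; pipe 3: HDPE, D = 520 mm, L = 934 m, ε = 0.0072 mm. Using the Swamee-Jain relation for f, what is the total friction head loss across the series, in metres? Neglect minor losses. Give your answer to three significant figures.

H ≈ 12.1 m

Pipe 1: V = 0.9183 m/s, Re = 1.20×10^5, ε/D = 8.88×10^-4, f = 0.02156, h_1 = f(L/D)V²/2g = 9.049 m
Pipe 2: V = 0.5570 m/s, Re = 9.37×10^4, ε/D = 4.61×10^-4, f = 0.02042, h_2 = f(L/D)V²/2g = 2.991 m
Pipe 3: V = 0.09700 m/s, Re = 3.91×10^4, ε/D = 1.38×10^-5, f = 0.02201, h_3 = f(L/D)V²/2g = 0.01896 m
Series → Q common, losses add: H = Σh = 12.06 m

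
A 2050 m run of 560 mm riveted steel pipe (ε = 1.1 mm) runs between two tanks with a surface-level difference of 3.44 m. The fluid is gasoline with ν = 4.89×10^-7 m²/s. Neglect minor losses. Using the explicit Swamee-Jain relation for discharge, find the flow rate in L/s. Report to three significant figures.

Q ≈ 218 L/s

Swamee-Jain (Type II): Q = -0.965·√(gD⁵h_f/L)·ln[ε/(3.7D) + √(3.17ν²L/(gD³h_f))]
√(gD⁵h_f/L) = √(9.81·0.560⁵·3.44/2050) = 0.03011
ε/(3.7D) = 5.31×10^-4; √(3.17ν²L/(gD³h_f)) = 1.62×10^-5
Q = -0.965·0.03011·ln(5.471×10^-4) = 0.2182 m³/s
Check: V = 0.886 m/s, Re = 1.01×10^6, f = 0.02357, h_f = 3.45 m ≈ 3.44 m ✓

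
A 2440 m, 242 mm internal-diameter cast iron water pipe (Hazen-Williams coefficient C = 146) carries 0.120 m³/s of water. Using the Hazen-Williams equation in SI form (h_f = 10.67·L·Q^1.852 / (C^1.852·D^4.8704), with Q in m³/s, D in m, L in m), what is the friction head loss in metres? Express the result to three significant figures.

h_f = 10.67·2440·0.120^1.852 / (146^1.852·0.242^4.8704) = 50.45 m

h_f ≈ 50.5 m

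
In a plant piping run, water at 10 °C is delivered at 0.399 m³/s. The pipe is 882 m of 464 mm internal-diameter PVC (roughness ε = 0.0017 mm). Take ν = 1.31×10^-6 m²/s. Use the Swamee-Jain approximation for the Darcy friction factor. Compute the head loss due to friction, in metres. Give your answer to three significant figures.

V = 4Q/(πD²) = 4·0.399/(π·0.464²) = 2.360 m/s
Re = VD/ν = 2.360·0.464/1.31×10^-6 = 8.36×10^5 → turbulent
ε/D = 0.0017/464 = 3.66×10^-6
Swamee-Jain: f = 0.01205
h_f = f(L/D)V²/(2g) = 0.01205·(882/0.464)·2.360²/(2·9.81) = 6.499 m

h_f ≈ 6.50 m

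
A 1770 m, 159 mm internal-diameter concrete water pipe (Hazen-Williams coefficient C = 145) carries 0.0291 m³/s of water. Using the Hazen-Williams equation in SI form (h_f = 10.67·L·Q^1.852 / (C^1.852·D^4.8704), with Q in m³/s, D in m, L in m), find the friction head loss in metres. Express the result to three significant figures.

h_f = 10.67·1770·0.0291^1.852 / (145^1.852·0.159^4.8704) = 20.79 m

h_f ≈ 20.8 m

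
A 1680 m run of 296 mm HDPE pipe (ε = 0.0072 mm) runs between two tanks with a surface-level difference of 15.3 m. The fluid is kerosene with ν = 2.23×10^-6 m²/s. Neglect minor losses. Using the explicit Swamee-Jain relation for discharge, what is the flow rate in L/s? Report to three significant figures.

Swamee-Jain (Type II): Q = -0.965·√(gD⁵h_f/L)·ln[ε/(3.7D) + √(3.17ν²L/(gD³h_f))]
√(gD⁵h_f/L) = √(9.81·0.296⁵·15.3/1680) = 0.01425
ε/(3.7D) = 6.57×10^-6; √(3.17ν²L/(gD³h_f)) = 8.25×10^-5
Q = -0.965·0.01425·ln(8.906×10^-5) = 0.1282 m³/s
Check: V = 1.86 m/s, Re = 2.47×10^5, f = 0.01516, h_f = 15.2 m ≈ 15.3 m ✓

Q ≈ 128 L/s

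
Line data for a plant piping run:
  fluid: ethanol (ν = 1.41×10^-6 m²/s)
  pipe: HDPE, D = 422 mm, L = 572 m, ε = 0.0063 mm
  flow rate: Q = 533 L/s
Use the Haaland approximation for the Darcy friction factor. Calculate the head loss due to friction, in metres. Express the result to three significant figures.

V = 4Q/(πD²) = 4·0.533/(π·0.422²) = 3.811 m/s
Re = VD/ν = 3.811·0.422/1.41×10^-6 = 1.14×10^6 → turbulent
ε/D = 0.0063/422 = 1.49×10^-5
Haaland: f = 0.01164
h_f = f(L/D)V²/(2g) = 0.01164·(572/0.422)·3.811²/(2·9.81) = 11.67 m

h_f ≈ 11.7 m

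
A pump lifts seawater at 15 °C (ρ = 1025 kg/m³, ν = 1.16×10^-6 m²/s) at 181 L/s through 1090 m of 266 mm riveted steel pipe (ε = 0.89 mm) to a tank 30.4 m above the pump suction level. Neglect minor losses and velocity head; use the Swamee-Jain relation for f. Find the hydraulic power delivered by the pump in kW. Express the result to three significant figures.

P_hyd ≈ 165 kW

V = 4Q/(πD²) = 3.257 m/s; Re = 7.47×10^5; ε/D = 0.00335; f = 0.02724
h_f = f(L/D)V²/2g = 60.35 m
Total head H = z + h_f = 30.4 + 60.35 = 90.75 m
P_hyd = ρgQH = 1025·9.81·0.181·90.75 = 165.2 kW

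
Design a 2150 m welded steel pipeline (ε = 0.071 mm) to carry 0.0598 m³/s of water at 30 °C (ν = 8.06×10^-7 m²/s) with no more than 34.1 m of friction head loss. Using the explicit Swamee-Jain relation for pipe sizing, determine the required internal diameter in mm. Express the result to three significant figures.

Swamee-Jain (Type III): D = 0.66·[ε^1.25·(LQ²/(gh_f))^4.75 + ν·Q^9.4·(L/(gh_f))^5.2]^0.04
LQ²/(gh_f) = 0.02298; L/(gh_f) = 6.427
Term 1 = ε^1.25·(…)^4.75 = 1.07×10^-13; Term 2 = ν·Q^9.4·(…)^5.2 = 4.06×10^-14
D = 0.66·(1.07×10^-13 + 4.06×10^-14)^0.04 = 0.2025 m = 202 mm
Check: V = 1.86 m/s, Re = 4.67×10^5, f = 0.01684, h_f = 31.4 m ≈ 34.1 m ✓

D ≈ 202 mm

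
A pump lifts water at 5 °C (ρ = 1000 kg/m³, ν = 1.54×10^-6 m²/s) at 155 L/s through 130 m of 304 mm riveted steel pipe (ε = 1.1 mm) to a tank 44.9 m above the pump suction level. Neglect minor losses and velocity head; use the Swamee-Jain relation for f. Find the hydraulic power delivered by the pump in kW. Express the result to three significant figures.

V = 4Q/(πD²) = 2.135 m/s; Re = 4.22×10^5; ε/D = 0.00362; f = 0.02800
h_f = f(L/D)V²/2g = 2.783 m
Total head H = z + h_f = 44.9 + 2.783 = 47.68 m
P_hyd = ρgQH = 1000·9.81·0.155·47.68 = 72.50 kW

P_hyd ≈ 72.5 kW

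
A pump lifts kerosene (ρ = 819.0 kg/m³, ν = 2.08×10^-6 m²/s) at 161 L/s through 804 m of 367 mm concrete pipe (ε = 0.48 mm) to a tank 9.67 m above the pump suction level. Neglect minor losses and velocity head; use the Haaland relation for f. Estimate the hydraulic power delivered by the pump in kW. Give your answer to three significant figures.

V = 4Q/(πD²) = 1.522 m/s; Re = 2.69×10^5; ε/D = 0.00131; f = 0.02181
h_f = f(L/D)V²/2g = 5.642 m
Total head H = z + h_f = 9.67 + 5.642 = 15.31 m
P_hyd = ρgQH = 819.0·9.81·0.161·15.31 = 19.81 kW

P_hyd ≈ 19.8 kW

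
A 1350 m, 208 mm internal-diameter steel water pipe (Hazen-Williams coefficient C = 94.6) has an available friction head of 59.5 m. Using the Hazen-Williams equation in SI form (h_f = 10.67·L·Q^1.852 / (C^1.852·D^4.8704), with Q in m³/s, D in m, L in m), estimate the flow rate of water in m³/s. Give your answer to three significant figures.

Rearranging: Q = [h_f·C^1.852·D^4.8704 / (10.67·L)]^(1/1.852)
Q = [59.5·94.6^1.852·0.208^4.8704 / (10.67·1350)]^0.540 = 0.07857 m³/s

Q ≈ 0.0786 m³/s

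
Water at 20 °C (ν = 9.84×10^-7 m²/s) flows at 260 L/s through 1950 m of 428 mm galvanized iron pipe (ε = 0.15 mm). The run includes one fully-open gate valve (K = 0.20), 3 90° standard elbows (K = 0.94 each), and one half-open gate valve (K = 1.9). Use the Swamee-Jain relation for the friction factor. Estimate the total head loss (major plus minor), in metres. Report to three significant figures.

H_L ≈ 13.2 m

V = 4Q/(πD²) = 1.807 m/s; V²/2g = 0.1665 m
Re = 7.86×10^5, ε/D = 3.50×10^-4 → f = 0.01635 (Swamee-Jain)
Major: h_f = f(L/D)·V²/2g = 0.01635·4556·0.1665 = 12.40 m
Minor: ΣK = 4.92; h_m = ΣK·V²/2g = 0.8190 m
Total H_L = 12.40 + 0.8190 = 13.22 m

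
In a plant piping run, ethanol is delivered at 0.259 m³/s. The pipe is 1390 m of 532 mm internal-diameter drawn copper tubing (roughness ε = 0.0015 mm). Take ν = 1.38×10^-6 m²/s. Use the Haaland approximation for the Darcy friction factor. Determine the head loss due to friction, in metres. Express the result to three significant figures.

V = 4Q/(πD²) = 4·0.259/(π·0.532²) = 1.165 m/s
Re = VD/ν = 1.165·0.532/1.38×10^-6 = 4.49×10^5 → turbulent
ε/D = 0.0015/532 = 2.82×10^-6
Haaland: f = 0.01335
h_f = f(L/D)V²/(2g) = 0.01335·(1390/0.532)·1.165²/(2·9.81) = 2.413 m

h_f ≈ 2.41 m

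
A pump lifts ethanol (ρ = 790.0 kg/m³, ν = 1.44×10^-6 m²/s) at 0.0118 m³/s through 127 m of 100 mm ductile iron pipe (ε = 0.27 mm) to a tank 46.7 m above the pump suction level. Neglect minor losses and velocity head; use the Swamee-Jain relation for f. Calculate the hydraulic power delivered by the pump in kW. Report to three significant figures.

P_hyd ≈ 4.63 kW

V = 4Q/(πD²) = 1.502 m/s; Re = 1.04×10^5; ε/D = 0.00270; f = 0.02699
h_f = f(L/D)V²/2g = 3.943 m
Total head H = z + h_f = 46.7 + 3.943 = 50.64 m
P_hyd = ρgQH = 790.0·9.81·0.0118·50.64 = 4.631 kW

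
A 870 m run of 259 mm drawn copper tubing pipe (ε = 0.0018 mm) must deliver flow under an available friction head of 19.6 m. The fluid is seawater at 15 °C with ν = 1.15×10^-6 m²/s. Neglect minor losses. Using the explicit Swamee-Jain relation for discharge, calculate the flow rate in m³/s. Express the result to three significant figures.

Swamee-Jain (Type II): Q = -0.965·√(gD⁵h_f/L)·ln[ε/(3.7D) + √(3.17ν²L/(gD³h_f))]
√(gD⁵h_f/L) = √(9.81·0.259⁵·19.6/870) = 0.01605
ε/(3.7D) = 1.88×10^-6; √(3.17ν²L/(gD³h_f)) = 3.30×10^-5
Q = -0.965·0.01605·ln(3.492×10^-5) = 0.1589 m³/s
Check: V = 3.02 m/s, Re = 6.79×10^5, f = 0.01254, h_f = 19.5 m ≈ 19.6 m ✓

Q ≈ 0.159 m³/s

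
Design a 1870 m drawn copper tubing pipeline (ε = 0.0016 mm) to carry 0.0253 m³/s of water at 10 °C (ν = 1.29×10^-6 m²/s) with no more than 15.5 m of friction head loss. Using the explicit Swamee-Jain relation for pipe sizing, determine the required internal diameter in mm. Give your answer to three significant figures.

Swamee-Jain (Type III): D = 0.66·[ε^1.25·(LQ²/(gh_f))^4.75 + ν·Q^9.4·(L/(gh_f))^5.2]^0.04
LQ²/(gh_f) = 0.007872; L/(gh_f) = 12.30
Term 1 = ε^1.25·(…)^4.75 = 5.77×10^-18; Term 2 = ν·Q^9.4·(…)^5.2 = 5.85×10^-16
D = 0.66·(5.77×10^-18 + 5.85×10^-16)^0.04 = 0.1623 m = 162 mm
Check: V = 1.22 m/s, Re = 1.54×10^5, f = 0.01644, h_f = 14.4 m ≈ 15.5 m ✓

D ≈ 162 mm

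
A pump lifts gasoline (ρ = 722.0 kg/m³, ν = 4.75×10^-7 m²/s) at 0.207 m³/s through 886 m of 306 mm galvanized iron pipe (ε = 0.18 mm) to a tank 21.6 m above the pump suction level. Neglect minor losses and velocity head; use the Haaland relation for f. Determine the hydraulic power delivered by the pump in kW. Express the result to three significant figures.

V = 4Q/(πD²) = 2.815 m/s; Re = 1.81×10^6; ε/D = 5.88×10^-4; f = 0.01758
h_f = f(L/D)V²/2g = 20.55 m
Total head H = z + h_f = 21.6 + 20.55 = 42.15 m
P_hyd = ρgQH = 722.0·9.81·0.207·42.15 = 61.80 kW

P_hyd ≈ 61.8 kW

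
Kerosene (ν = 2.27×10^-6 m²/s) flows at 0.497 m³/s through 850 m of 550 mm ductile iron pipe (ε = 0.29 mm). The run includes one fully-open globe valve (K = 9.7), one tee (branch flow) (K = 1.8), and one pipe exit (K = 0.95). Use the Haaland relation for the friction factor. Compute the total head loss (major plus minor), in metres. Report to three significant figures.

H_L ≈ 8.89 m

V = 4Q/(πD²) = 2.092 m/s; V²/2g = 0.2230 m
Re = 5.07×10^5, ε/D = 5.27×10^-4 → f = 0.01774 (Haaland)
Major: h_f = f(L/D)·V²/2g = 0.01774·1545·0.2230 = 6.114 m
Minor: ΣK = 12.4; h_m = ΣK·V²/2g = 2.777 m
Total H_L = 6.114 + 2.777 = 8.891 m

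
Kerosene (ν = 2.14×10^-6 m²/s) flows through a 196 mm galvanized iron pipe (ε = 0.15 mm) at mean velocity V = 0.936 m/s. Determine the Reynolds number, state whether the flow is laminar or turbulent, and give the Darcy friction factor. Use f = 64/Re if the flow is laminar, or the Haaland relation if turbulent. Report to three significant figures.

Re ≈ 8.57×10^4; turbulent; f ≈ 0.0215

Re = VD/ν = 0.9360·0.196/2.14×10^-6 = 8.57×10^4
Re > 4000 → turbulent; ε/D = 7.65×10^-4
Haaland: f = 0.02148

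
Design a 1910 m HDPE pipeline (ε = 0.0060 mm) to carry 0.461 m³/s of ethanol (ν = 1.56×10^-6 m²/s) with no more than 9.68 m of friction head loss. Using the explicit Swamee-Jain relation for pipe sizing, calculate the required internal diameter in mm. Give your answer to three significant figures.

D ≈ 540 mm

Swamee-Jain (Type III): D = 0.66·[ε^1.25·(LQ²/(gh_f))^4.75 + ν·Q^9.4·(L/(gh_f))^5.2]^0.04
LQ²/(gh_f) = 4.275; L/(gh_f) = 20.11
Term 1 = ε^1.25·(…)^4.75 = 2.95×10^-4; Term 2 = ν·Q^9.4·(…)^5.2 = 0.00646
D = 0.66·(2.95×10^-4 + 0.00646)^0.04 = 0.5404 m = 540 mm
Check: V = 2.01 m/s, Re = 6.96×10^5, f = 0.01257, h_f = 9.14 m ≈ 9.68 m ✓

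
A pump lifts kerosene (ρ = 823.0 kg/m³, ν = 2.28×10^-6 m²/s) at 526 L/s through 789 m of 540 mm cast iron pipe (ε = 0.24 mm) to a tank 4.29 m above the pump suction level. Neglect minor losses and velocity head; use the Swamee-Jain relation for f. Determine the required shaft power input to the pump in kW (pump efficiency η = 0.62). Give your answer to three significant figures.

P_shaft ≈ 76.0 kW

V = 4Q/(πD²) = 2.297 m/s; Re = 5.44×10^5; ε/D = 4.44×10^-4; f = 0.01734
h_f = f(L/D)V²/2g = 6.812 m
Total head H = z + h_f = 4.29 + 6.812 = 11.10 m
P_hyd = ρgQH = 823.0·9.81·0.526·11.10 = 47.15 kW
P_shaft = P_hyd/η = 47.15/0.62 = 76.05 kW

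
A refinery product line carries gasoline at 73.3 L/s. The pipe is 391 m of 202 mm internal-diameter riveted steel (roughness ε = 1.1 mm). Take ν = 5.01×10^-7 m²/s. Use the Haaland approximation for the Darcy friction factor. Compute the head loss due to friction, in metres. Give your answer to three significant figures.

V = 4Q/(πD²) = 4·0.0733/(π·0.202²) = 2.287 m/s
Re = VD/ν = 2.287·0.202/5.01×10^-7 = 9.22×10^5 → turbulent
ε/D = 1.1/202 = 0.00545
Haaland: f = 0.03132
h_f = f(L/D)V²/(2g) = 0.03132·(391/0.202)·2.287²/(2·9.81) = 16.16 m

h_f ≈ 16.2 m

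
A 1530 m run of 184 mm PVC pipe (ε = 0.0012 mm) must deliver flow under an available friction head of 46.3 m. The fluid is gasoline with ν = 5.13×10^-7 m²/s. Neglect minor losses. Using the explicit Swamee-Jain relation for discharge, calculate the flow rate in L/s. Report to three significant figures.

Q ≈ 81.5 L/s

Swamee-Jain (Type II): Q = -0.965·√(gD⁵h_f/L)·ln[ε/(3.7D) + √(3.17ν²L/(gD³h_f))]
√(gD⁵h_f/L) = √(9.81·0.184⁵·46.3/1530) = 0.007913
ε/(3.7D) = 1.76×10^-6; √(3.17ν²L/(gD³h_f)) = 2.12×10^-5
Q = -0.965·0.007913·ln(2.300×10^-5) = 0.08155 m³/s
Check: V = 3.07 m/s, Re = 1.10×10^6, f = 0.01160, h_f = 46.2 m ≈ 46.3 m ✓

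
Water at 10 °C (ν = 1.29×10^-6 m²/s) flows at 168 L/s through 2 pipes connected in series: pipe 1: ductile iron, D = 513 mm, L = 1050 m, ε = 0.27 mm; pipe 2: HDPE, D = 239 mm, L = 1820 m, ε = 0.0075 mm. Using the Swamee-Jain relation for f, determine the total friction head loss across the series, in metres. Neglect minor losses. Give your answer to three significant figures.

Pipe 1: V = 0.8128 m/s, Re = 3.23×10^5, ε/D = 5.26×10^-4, f = 0.01839, h_1 = f(L/D)V²/2g = 1.267 m
Pipe 2: V = 3.745 m/s, Re = 6.94×10^5, ε/D = 3.14×10^-5, f = 0.01294, h_2 = f(L/D)V²/2g = 70.43 m
Series → Q common, losses add: H = Σh = 71.70 m

H ≈ 71.7 m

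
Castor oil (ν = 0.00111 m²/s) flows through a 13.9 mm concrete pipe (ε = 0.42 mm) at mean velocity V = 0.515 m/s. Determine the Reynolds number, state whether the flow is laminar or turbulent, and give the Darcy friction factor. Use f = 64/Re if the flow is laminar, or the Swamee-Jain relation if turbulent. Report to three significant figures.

Re = VD/ν = 0.5150·0.0139/0.00111 = 6.45
Re < 2300 → laminar → f = 64/Re = 9.924

Re ≈ 6.45; laminar; f = 64/Re ≈ 9.92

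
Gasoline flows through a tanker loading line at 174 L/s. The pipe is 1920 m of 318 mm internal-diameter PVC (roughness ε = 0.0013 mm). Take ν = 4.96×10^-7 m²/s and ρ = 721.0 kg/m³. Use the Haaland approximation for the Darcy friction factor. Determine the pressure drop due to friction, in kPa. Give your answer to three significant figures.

Δp ≈ 115 kPa

V = 4Q/(πD²) = 4·0.174/(π·0.318²) = 2.191 m/s
Re = VD/ν = 2.191·0.318/4.96×10^-7 = 1.40×10^6 → turbulent
ε/D = 0.0013/318 = 4.09×10^-6
Haaland: f = 0.01104
h_f = f(L/D)V²/(2g) = 0.01104·(1920/0.318)·2.191²/(2·9.81) = 16.30 m
Δp = ρg·h_f = 721.0·9.81·16.30 = 115.3 kPa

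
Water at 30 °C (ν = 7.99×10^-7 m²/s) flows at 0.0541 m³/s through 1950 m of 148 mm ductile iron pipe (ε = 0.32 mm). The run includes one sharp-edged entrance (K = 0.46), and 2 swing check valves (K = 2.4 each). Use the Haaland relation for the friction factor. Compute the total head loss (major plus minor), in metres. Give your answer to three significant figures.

V = 4Q/(πD²) = 3.145 m/s; V²/2g = 0.5040 m
Re = 5.83×10^5, ε/D = 0.00216 → f = 0.02422 (Haaland)
Major: h_f = f(L/D)·V²/2g = 0.02422·13176·0.5040 = 160.9 m
Minor: ΣK = 5.26; h_m = ΣK·V²/2g = 2.651 m
Total H_L = 160.9 + 2.651 = 163.5 m

H_L ≈ 164 m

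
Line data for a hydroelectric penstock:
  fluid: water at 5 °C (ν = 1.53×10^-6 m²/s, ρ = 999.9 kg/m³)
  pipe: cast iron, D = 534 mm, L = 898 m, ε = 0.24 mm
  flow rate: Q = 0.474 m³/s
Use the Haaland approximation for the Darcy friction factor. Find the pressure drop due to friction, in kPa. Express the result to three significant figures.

Δp ≈ 63.9 kPa

V = 4Q/(πD²) = 4·0.474/(π·0.534²) = 2.116 m/s
Re = VD/ν = 2.116·0.534/1.53×10^-6 = 7.39×10^5 → turbulent
ε/D = 0.24/534 = 4.49×10^-4
Haaland: f = 0.01697
h_f = f(L/D)V²/(2g) = 0.01697·(898/0.534)·2.116²/(2·9.81) = 6.516 m
Δp = ρg·h_f = 999.9·9.81·6.516 = 63.92 kPa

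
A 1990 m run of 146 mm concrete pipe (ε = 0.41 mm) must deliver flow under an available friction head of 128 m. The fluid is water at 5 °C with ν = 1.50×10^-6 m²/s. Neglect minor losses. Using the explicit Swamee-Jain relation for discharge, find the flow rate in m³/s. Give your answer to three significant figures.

Q ≈ 0.0444 m³/s

Swamee-Jain (Type II): Q = -0.965·√(gD⁵h_f/L)·ln[ε/(3.7D) + √(3.17ν²L/(gD³h_f))]
√(gD⁵h_f/L) = √(9.81·0.146⁵·128/1990) = 0.006470
ε/(3.7D) = 7.59×10^-4; √(3.17ν²L/(gD³h_f)) = 6.03×10^-5
Q = -0.965·0.006470·ln(8.192×10^-4) = 0.04437 m³/s
Check: V = 2.65 m/s, Re = 2.58×10^5, f = 0.02639, h_f = 129 m ≈ 128 m ✓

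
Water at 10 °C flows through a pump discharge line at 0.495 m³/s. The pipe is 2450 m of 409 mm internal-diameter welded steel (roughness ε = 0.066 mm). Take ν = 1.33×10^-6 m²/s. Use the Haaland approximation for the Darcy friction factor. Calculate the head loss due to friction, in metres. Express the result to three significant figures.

V = 4Q/(πD²) = 4·0.495/(π·0.409²) = 3.768 m/s
Re = VD/ν = 3.768·0.409/1.33×10^-6 = 1.16×10^6 → turbulent
ε/D = 0.066/409 = 1.61×10^-4
Haaland: f = 0.01403
h_f = f(L/D)V²/(2g) = 0.01403·(2450/0.409)·3.768²/(2·9.81) = 60.81 m

h_f ≈ 60.8 m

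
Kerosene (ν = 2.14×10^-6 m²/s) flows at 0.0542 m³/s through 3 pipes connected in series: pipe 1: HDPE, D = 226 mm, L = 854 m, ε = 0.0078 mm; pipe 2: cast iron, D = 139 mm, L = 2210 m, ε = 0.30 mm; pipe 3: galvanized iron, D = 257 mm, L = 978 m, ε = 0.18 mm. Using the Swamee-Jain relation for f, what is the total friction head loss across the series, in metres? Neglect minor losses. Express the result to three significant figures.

Pipe 1: V = 1.351 m/s, Re = 1.43×10^5, ε/D = 3.45×10^-5, f = 0.01686, h_1 = f(L/D)V²/2g = 5.929 m
Pipe 2: V = 3.572 m/s, Re = 2.32×10^5, ε/D = 0.00216, f = 0.02480, h_2 = f(L/D)V²/2g = 256.4 m
Pipe 3: V = 1.045 m/s, Re = 1.25×10^5, ε/D = 7.00×10^-4, f = 0.02074, h_3 = f(L/D)V²/2g = 4.391 m
Series → Q common, losses add: H = Σh = 266.7 m

H ≈ 267 m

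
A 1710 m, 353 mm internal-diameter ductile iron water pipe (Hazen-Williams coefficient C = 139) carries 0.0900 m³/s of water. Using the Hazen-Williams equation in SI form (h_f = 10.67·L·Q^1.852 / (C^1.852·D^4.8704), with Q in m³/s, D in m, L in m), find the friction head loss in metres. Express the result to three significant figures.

h_f = 10.67·1710·0.0900^1.852 / (139^1.852·0.353^4.8704) = 3.615 m

h_f ≈ 3.61 m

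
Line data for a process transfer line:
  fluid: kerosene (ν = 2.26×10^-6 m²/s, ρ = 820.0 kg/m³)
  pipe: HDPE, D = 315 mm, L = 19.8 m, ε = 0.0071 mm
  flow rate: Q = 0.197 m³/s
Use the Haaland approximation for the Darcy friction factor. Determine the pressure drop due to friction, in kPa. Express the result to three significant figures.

Δp ≈ 2.33 kPa

V = 4Q/(πD²) = 4·0.197/(π·0.315²) = 2.528 m/s
Re = VD/ν = 2.528·0.315/2.26×10^-6 = 3.52×10^5 → turbulent
ε/D = 0.0071/315 = 2.25×10^-5
Haaland: f = 0.01413
h_f = f(L/D)V²/(2g) = 0.01413·(19.8/0.315)·2.528²/(2·9.81) = 0.2893 m
Δp = ρg·h_f = 820.0·9.81·0.2893 = 2.327 kPa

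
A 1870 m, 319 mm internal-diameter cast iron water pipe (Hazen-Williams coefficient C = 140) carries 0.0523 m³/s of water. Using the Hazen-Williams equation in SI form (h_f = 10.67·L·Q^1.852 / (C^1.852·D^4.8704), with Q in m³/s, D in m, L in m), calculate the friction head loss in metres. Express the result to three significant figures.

h_f ≈ 2.34 m

h_f = 10.67·1870·0.0523^1.852 / (140^1.852·0.319^4.8704) = 2.338 m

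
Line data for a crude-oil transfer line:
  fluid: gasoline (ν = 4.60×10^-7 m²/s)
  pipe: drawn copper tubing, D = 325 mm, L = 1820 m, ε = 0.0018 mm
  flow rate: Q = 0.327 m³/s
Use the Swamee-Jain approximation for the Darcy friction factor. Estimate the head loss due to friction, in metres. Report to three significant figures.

V = 4Q/(πD²) = 4·0.327/(π·0.325²) = 3.942 m/s
Re = VD/ν = 3.942·0.325/4.60×10^-7 = 2.78×10^6 → turbulent
ε/D = 0.0018/325 = 5.54×10^-6
Swamee-Jain: f = 0.01010
h_f = f(L/D)V²/(2g) = 0.01010·(1820/0.325)·3.942²/(2·9.81) = 44.79 m

h_f ≈ 44.8 m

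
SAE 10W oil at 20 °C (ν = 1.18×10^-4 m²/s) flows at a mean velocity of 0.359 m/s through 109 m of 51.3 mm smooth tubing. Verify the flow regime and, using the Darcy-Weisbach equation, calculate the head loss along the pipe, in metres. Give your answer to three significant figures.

h_f ≈ 5.72 m

Re = VD/ν = 0.359·0.05130/1.18×10^-4 = 156 → laminar (Re < 2300)
f = 64/Re = 0.4101
h_f = f(L/D)V²/(2g) = 0.4101·(109/0.05130)·0.359²/(2·9.81) = 5.723 m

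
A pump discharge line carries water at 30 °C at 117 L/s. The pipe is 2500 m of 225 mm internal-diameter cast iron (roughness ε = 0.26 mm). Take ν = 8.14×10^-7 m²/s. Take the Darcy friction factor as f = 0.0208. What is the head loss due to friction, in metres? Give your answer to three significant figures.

V = 4Q/(πD²) = 4·0.117/(π·0.225²) = 2.943 m/s
h_f = f(L/D)V²/(2g) = 0.02080·(2500/0.225)·2.943²/(2·9.81) = 102.0 m

h_f ≈ 102 m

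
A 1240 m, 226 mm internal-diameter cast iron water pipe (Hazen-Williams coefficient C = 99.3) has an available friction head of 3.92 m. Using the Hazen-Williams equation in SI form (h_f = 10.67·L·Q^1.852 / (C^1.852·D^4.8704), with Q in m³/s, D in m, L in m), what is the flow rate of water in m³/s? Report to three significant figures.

Rearranging: Q = [h_f·C^1.852·D^4.8704 / (10.67·L)]^(1/1.852)
Q = [3.92·99.3^1.852·0.226^4.8704 / (10.67·1240)]^0.540 = 0.02473 m³/s

Q ≈ 0.0247 m³/s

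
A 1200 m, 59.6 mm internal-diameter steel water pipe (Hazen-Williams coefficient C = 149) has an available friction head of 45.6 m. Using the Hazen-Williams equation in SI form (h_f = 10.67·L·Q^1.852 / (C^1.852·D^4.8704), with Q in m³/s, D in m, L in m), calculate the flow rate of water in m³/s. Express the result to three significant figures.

Rearranging: Q = [h_f·C^1.852·D^4.8704 / (10.67·L)]^(1/1.852)
Q = [45.6·149^1.852·0.0596^4.8704 / (10.67·1200)]^0.540 = 0.004269 m³/s

Q ≈ 0.00427 m³/s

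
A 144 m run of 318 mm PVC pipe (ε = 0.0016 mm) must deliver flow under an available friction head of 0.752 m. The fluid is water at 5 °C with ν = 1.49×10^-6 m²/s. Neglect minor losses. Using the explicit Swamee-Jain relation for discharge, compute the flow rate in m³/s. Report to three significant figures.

Swamee-Jain (Type II): Q = -0.965·√(gD⁵h_f/L)·ln[ε/(3.7D) + √(3.17ν²L/(gD³h_f))]
√(gD⁵h_f/L) = √(9.81·0.318⁵·0.752/144) = 0.01291
ε/(3.7D) = 1.36×10^-6; √(3.17ν²L/(gD³h_f)) = 6.54×10^-5
Q = -0.965·0.01291·ln(6.672×10^-5) = 0.1198 m³/s
Check: V = 1.51 m/s, Re = 3.22×10^5, f = 0.01425, h_f = 0.748 m ≈ 0.752 m ✓

Q ≈ 0.120 m³/s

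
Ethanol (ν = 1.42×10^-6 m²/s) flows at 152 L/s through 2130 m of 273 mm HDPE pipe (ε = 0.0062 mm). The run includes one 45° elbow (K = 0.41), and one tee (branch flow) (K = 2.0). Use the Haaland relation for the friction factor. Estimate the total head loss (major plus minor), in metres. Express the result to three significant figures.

H_L ≈ 36.6 m

V = 4Q/(πD²) = 2.597 m/s; V²/2g = 0.3437 m
Re = 4.99×10^5, ε/D = 2.27×10^-5 → f = 0.01334 (Haaland)
Major: h_f = f(L/D)·V²/2g = 0.01334·7802·0.3437 = 35.76 m
Minor: ΣK = 2.41; h_m = ΣK·V²/2g = 0.8283 m
Total H_L = 35.76 + 0.8283 = 36.59 m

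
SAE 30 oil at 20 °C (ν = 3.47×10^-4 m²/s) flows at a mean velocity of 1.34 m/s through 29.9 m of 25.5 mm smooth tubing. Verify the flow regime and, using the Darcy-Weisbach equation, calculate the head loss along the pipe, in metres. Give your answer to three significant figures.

h_f ≈ 69.7 m

Re = VD/ν = 1.34·0.02550/3.47×10^-4 = 98.5 → laminar (Re < 2300)
f = 64/Re = 0.6499
h_f = f(L/D)V²/(2g) = 0.6499·(29.9/0.02550)·1.34²/(2·9.81) = 69.74 m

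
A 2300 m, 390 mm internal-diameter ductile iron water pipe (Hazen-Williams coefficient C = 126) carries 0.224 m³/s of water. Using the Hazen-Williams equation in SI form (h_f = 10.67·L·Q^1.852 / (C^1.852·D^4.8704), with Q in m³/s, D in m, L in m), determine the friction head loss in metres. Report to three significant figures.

h_f ≈ 19.4 m

h_f = 10.67·2300·0.224^1.852 / (126^1.852·0.390^4.8704) = 19.42 m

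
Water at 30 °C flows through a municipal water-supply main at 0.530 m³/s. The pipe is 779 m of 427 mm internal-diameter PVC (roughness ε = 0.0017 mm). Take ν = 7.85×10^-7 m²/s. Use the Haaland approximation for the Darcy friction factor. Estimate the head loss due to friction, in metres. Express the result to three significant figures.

h_f ≈ 13.3 m

V = 4Q/(πD²) = 4·0.530/(π·0.427²) = 3.701 m/s
Re = VD/ν = 3.701·0.427/7.85×10^-7 = 2.01×10^6 → turbulent
ε/D = 0.0017/427 = 3.98×10^-6
Haaland: f = 0.01044
h_f = f(L/D)V²/(2g) = 0.01044·(779/0.427)·3.701²/(2·9.81) = 13.30 m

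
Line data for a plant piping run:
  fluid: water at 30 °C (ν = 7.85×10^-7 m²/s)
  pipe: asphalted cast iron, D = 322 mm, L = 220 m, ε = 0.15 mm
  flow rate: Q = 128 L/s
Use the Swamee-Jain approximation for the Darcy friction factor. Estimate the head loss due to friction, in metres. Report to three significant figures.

h_f ≈ 1.49 m

V = 4Q/(πD²) = 4·0.128/(π·0.322²) = 1.572 m/s
Re = VD/ν = 1.572·0.322/7.85×10^-7 = 6.45×10^5 → turbulent
ε/D = 0.15/322 = 4.66×10^-4
Swamee-Jain: f = 0.01735
h_f = f(L/D)V²/(2g) = 0.01735·(220/0.322)·1.572²/(2·9.81) = 1.492 m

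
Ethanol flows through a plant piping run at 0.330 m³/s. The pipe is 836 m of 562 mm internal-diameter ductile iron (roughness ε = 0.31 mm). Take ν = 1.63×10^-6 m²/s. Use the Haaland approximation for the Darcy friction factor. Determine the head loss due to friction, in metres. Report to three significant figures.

V = 4Q/(πD²) = 4·0.330/(π·0.562²) = 1.330 m/s
Re = VD/ν = 1.330·0.562/1.63×10^-6 = 4.59×10^5 → turbulent
ε/D = 0.31/562 = 5.52×10^-4
Haaland: f = 0.01796
h_f = f(L/D)V²/(2g) = 0.01796·(836/0.562)·1.330²/(2·9.81) = 2.410 m

h_f ≈ 2.41 m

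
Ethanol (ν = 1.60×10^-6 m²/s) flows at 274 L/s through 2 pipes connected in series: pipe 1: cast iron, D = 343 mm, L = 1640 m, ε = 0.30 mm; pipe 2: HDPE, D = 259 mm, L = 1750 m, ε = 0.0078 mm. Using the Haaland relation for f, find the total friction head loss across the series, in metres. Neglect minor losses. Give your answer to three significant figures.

Pipe 1: V = 2.965 m/s, Re = 6.36×10^5, ε/D = 8.75×10^-4, f = 0.01950, h_1 = f(L/D)V²/2g = 41.80 m
Pipe 2: V = 5.201 m/s, Re = 8.42×10^5, ε/D = 3.01×10^-5, f = 0.01244, h_2 = f(L/D)V²/2g = 115.9 m
Series → Q common, losses add: H = Σh = 157.7 m

H ≈ 158 m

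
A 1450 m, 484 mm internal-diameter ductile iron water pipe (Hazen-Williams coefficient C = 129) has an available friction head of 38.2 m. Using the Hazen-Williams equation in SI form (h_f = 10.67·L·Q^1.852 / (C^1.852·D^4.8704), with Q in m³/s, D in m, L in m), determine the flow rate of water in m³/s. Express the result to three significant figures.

Rearranging: Q = [h_f·C^1.852·D^4.8704 / (10.67·L)]^(1/1.852)
Q = [38.2·129^1.852·0.484^4.8704 / (10.67·1450)]^0.540 = 0.7480 m³/s

Q ≈ 0.748 m³/s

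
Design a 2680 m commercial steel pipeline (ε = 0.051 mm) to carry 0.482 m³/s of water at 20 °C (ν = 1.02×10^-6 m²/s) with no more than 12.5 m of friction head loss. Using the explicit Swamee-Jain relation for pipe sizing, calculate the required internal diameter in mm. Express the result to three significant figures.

D ≈ 564 mm

Swamee-Jain (Type III): D = 0.66·[ε^1.25·(LQ²/(gh_f))^4.75 + ν·Q^9.4·(L/(gh_f))^5.2]^0.04
LQ²/(gh_f) = 5.077; L/(gh_f) = 21.86
Term 1 = ε^1.25·(…)^4.75 = 0.00969; Term 2 = ν·Q^9.4·(…)^5.2 = 0.00988
D = 0.66·(0.00969 + 0.00988)^0.04 = 0.5639 m = 564 mm
Check: V = 1.93 m/s, Re = 1.07×10^6, f = 0.01329, h_f = 12.0 m ≈ 12.5 m ✓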